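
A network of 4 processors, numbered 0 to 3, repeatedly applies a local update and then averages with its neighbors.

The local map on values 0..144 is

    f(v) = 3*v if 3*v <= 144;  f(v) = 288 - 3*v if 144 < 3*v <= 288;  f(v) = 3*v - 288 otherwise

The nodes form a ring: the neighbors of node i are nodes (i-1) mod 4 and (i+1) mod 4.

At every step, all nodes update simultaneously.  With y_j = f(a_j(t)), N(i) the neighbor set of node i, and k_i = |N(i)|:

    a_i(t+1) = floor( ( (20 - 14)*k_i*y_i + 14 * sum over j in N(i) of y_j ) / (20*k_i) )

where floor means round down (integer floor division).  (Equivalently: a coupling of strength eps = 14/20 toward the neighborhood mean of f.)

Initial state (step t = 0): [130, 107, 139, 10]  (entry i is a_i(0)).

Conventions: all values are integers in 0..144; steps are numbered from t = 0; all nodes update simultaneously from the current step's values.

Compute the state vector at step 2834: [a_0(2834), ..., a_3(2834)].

Answer: [90, 90, 90, 90]
Key observation: The state at step 39, [18, 18, 18, 18], reappears at step 43: the system is in a cycle of period 4 from step 39 on.  Therefore the state at step 2834 equals the state at step 39 + ((2834 - 39) mod 4) = 42, which is [90, 90, 90, 90].

Derivation:
t=0: [130, 107, 139, 10]
t=1: [52, 90, 60, 89]
t=2: [53, 89, 46, 90]
t=3: [52, 99, 55, 98]
t=4: [44, 91, 42, 91]
t=5: [50, 94, 48, 94]
t=6: [45, 100, 47, 100]
t=7: [48, 100, 50, 100]
t=8: [51, 102, 49, 102]
t=9: [53, 102, 54, 102]
t=10: [51, 94, 50, 94]
t=11: [44, 97, 45, 97]
t=12: [41, 94, 42, 94]
t=13: [41, 88, 42, 88]
t=14: [53, 94, 54, 94]
t=15: [42, 91, 42, 91]
t=16: [48, 92, 48, 92]
t=17: [51, 104, 51, 104]
t=18: [57, 101, 57, 101]
t=19: [45, 86, 45, 86]
t=20: [61, 103, 61, 103]
t=21: [46, 79, 46, 79]
t=22: [77, 111, 77, 111]
t=23: [48, 53, 48, 53]
t=24: [133, 139, 133, 139]
t=25: [123, 116, 123, 116]
t=26: [66, 74, 66, 74]
t=27: [73, 82, 73, 82]
t=28: [50, 60, 50, 60]
t=29: [117, 129, 117, 129]
t=30: [88, 73, 88, 73]
t=31: [55, 37, 55, 37]
t=32: [114, 119, 114, 119]
t=33: [64, 58, 64, 58]
t=34: [108, 101, 108, 101]
t=35: [21, 29, 21, 29]
t=36: [79, 70, 79, 70]
t=37: [69, 59, 69, 59]
t=38: [102, 90, 102, 90]
t=39: [18, 18, 18, 18]
t=40: [54, 54, 54, 54]
t=41: [126, 126, 126, 126]
t=42: [90, 90, 90, 90]
t=43: [18, 18, 18, 18]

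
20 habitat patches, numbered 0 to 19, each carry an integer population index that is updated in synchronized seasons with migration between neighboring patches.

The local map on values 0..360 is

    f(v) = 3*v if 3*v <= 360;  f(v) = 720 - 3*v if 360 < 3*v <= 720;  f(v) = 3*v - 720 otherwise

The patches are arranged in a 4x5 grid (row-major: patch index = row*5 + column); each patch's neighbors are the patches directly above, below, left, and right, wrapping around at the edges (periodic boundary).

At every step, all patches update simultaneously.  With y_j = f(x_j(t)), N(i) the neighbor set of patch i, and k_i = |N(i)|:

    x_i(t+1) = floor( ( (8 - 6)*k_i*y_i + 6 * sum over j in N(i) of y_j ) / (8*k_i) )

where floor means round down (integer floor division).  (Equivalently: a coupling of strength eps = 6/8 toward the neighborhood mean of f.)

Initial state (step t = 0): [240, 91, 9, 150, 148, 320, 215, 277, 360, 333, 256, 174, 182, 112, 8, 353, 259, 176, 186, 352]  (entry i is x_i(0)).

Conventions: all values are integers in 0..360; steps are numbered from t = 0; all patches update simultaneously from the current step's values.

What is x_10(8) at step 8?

Simulating step by step:
t=0: [240, 91, 9, 150, 148, 320, 215, 277, 360, 333, 256, 174, 182, 112, 8, 353, 259, 176, 186, 352]
t=1: [211, 98, 165, 222, 234, 135, 172, 147, 276, 238, 162, 115, 200, 219, 193, 167, 202, 126, 253, 234]
t=2: [180, 191, 237, 86, 35, 178, 282, 192, 102, 110, 249, 212, 222, 92, 95, 139, 253, 178, 99, 82]
t=3: [183, 103, 140, 198, 216, 170, 136, 128, 265, 247, 167, 67, 142, 245, 236, 168, 144, 121, 255, 247]
t=4: [194, 278, 286, 123, 81, 188, 276, 267, 112, 74, 174, 258, 243, 83, 54, 185, 275, 263, 108, 69]
t=5: [161, 120, 149, 282, 232, 163, 102, 131, 253, 223, 150, 92, 87, 218, 204, 162, 101, 125, 245, 219]
t=6: [218, 299, 285, 97, 95, 219, 300, 246, 116, 88, 226, 282, 255, 95, 111, 222, 303, 246, 116, 87]
t=7: [125, 151, 128, 282, 236, 119, 117, 137, 247, 258, 118, 117, 95, 272, 243, 118, 117, 138, 247, 256]
t=8: [271, 326, 273, 104, 110, 296, 328, 263, 114, 88, 289, 339, 270, 87, 105, 294, 327, 262, 113, 86]

Answer: x_10(8) = 289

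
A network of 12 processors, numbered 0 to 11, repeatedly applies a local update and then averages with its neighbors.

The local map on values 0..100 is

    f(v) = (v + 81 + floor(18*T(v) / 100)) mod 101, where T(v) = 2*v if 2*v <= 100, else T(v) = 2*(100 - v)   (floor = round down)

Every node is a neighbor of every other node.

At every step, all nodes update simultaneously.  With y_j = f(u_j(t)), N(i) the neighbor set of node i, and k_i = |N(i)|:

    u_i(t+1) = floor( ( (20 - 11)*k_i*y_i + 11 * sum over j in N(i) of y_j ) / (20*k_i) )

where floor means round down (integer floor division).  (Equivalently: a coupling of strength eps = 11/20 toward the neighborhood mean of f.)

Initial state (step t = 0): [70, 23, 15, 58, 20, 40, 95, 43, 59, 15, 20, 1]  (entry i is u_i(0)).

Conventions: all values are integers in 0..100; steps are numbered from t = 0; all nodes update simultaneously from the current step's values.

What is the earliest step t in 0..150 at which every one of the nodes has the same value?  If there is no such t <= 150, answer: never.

Simulating step by step:
t=0: [70, 23, 15, 58, 20, 40, 95, 43, 59, 15, 20, 1]  (not all equal)
t=1: [45, 25, 21, 42, 23, 34, 51, 36, 42, 21, 23, 53]  (not all equal)
t=2: [32, 21, 19, 30, 20, 26, 35, 27, 30, 19, 20, 35]  (not all equal)
t=3: [18, 12, 11, 17, 11, 15, 19, 15, 17, 11, 11, 19]  (not all equal)
t=4: [26, 63, 62, 26, 62, 24, 26, 24, 26, 62, 62, 26]  (not all equal)
t=5: [24, 41, 40, 24, 40, 23, 24, 23, 24, 40, 40, 24]  (not all equal)
t=6: [17, 26, 26, 17, 26, 17, 17, 17, 17, 26, 26, 17]  (not all equal)
t=7: [6, 10, 10, 6, 10, 6, 6, 6, 6, 10, 10, 6]  (not all equal)
t=8: [90, 92, 92, 90, 92, 90, 90, 90, 90, 92, 92, 90]  (not all equal)
t=9: [73, 73, 73, 73, 73, 73, 73, 73, 73, 73, 73, 73]  (all equal)

Answer: 9
Key observation: Synchronization is absorbing here: once all nodes are equal they stay equal, and step 9 is the first all-equal step.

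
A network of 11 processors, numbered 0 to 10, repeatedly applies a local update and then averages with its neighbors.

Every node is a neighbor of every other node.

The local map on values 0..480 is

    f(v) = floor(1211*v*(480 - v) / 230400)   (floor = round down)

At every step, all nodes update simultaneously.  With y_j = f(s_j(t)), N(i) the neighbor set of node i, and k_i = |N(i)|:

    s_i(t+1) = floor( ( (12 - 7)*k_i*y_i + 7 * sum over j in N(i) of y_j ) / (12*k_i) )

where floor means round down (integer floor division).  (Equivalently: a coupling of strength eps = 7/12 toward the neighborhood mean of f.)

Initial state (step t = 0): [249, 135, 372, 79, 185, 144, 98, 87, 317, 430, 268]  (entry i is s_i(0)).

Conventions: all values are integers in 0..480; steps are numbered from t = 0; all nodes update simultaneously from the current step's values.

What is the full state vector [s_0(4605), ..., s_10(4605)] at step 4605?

Simulating step by step:
t=0: [249, 135, 372, 79, 185, 144, 98, 87, 317, 430, 268]
t=1: [255, 234, 222, 206, 249, 238, 217, 211, 244, 187, 253]
t=2: [299, 300, 299, 298, 300, 300, 299, 298, 300, 294, 299]
t=3: [284, 283, 284, 284, 283, 283, 284, 284, 283, 285, 284]
t=4: [292, 292, 292, 292, 292, 292, 292, 292, 292, 292, 292]
t=5: [288, 288, 288, 288, 288, 288, 288, 288, 288, 288, 288]
t=6: [290, 290, 290, 290, 290, 290, 290, 290, 290, 290, 290]
t=7: [289, 289, 289, 289, 289, 289, 289, 289, 289, 289, 289]
t=8: [290, 290, 290, 290, 290, 290, 290, 290, 290, 290, 290]

Answer: [289, 289, 289, 289, 289, 289, 289, 289, 289, 289, 289]
Key observation: The state at step 6, [290, 290, 290, 290, 290, 290, 290, 290, 290, 290, 290], reappears at step 8: the system is in a cycle of period 2 from step 6 on.  Therefore the state at step 4605 equals the state at step 6 + ((4605 - 6) mod 2) = 7, which is [289, 289, 289, 289, 289, 289, 289, 289, 289, 289, 289].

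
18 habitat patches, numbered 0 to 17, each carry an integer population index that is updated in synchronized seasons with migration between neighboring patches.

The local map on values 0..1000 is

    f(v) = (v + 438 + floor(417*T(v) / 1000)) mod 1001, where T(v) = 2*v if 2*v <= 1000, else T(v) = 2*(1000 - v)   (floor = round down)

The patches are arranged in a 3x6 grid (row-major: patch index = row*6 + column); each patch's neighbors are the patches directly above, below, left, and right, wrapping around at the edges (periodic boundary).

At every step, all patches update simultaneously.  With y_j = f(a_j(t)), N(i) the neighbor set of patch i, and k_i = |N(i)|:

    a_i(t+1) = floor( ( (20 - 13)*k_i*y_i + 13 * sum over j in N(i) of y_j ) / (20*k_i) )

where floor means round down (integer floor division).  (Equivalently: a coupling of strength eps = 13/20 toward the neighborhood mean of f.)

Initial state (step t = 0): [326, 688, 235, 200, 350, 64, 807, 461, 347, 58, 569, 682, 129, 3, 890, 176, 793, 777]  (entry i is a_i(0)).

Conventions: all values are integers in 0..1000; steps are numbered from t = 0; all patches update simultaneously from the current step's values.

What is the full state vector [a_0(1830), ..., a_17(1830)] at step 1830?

Answer: [709, 709, 709, 709, 709, 709, 709, 709, 709, 709, 709, 709, 709, 709, 709, 709, 709, 709]
Key observation: The state at step 19, [388, 388, 388, 388, 388, 388, 388, 388, 388, 388, 388, 388, 388, 388, 388, 388, 388, 388], reappears at step 22: the system is in a cycle of period 3 from step 19 on.  Therefore the state at step 1830 equals the state at step 19 + ((1830 - 19) mod 3) = 21, which is [709, 709, 709, 709, 709, 709, 709, 709, 709, 709, 709, 709, 709, 709, 709, 709, 709, 709].

Derivation:
t=0: [326, 688, 235, 200, 350, 64, 807, 461, 347, 58, 569, 682, 129, 3, 890, 176, 793, 777]
t=1: [339, 399, 576, 647, 372, 339, 364, 310, 368, 515, 356, 414, 443, 440, 494, 618, 401, 467]
t=2: [114, 168, 290, 329, 154, 128, 118, 103, 212, 279, 168, 157, 200, 209, 297, 333, 202, 212]
t=3: [693, 758, 760, 450, 620, 709, 684, 714, 862, 601, 781, 724, 760, 800, 776, 468, 662, 778]
t=4: [389, 394, 377, 324, 362, 387, 388, 395, 397, 352, 386, 392, 394, 397, 384, 332, 371, 392]
t=5: [151, 153, 125, 68, 106, 142, 153, 159, 140, 91, 124, 150, 156, 158, 131, 76, 113, 148]
t=6: [714, 712, 664, 599, 638, 694, 719, 719, 678, 617, 654, 702, 719, 717, 670, 606, 645, 699]
t=7: [388, 388, 381, 373, 377, 385, 389, 388, 382, 374, 378, 386, 389, 388, 381, 374, 378, 385]
t=8: [147, 145, 135, 124, 129, 141, 148, 146, 135, 125, 130, 142, 148, 146, 135, 125, 130, 142]
t=9: [705, 701, 684, 670, 676, 694, 706, 702, 685, 671, 677, 695, 706, 702, 685, 671, 677, 695]
t=10: [387, 386, 384, 382, 383, 385, 387, 386, 384, 382, 383, 385, 387, 386, 384, 382, 383, 385]
t=11: [145, 143, 140, 137, 139, 142, 145, 143, 140, 137, 139, 142, 145, 143, 140, 137, 139, 142]
t=12: [701, 699, 694, 690, 692, 697, 701, 699, 694, 690, 692, 697, 701, 699, 694, 690, 692, 697]
t=13: [386, 386, 386, 385, 385, 386, 386, 386, 386, 385, 385, 386, 386, 386, 386, 385, 385, 386]
t=14: [144, 144, 143, 143, 143, 143, 144, 144, 143, 143, 143, 143, 144, 144, 143, 143, 143, 143]
t=15: [701, 701, 700, 700, 700, 700, 701, 701, 700, 700, 700, 700, 701, 701, 700, 700, 700, 700]
t=16: [387, 387, 387, 387, 387, 387, 387, 387, 387, 387, 387, 387, 387, 387, 387, 387, 387, 387]
t=17: [146, 146, 146, 146, 146, 146, 146, 146, 146, 146, 146, 146, 146, 146, 146, 146, 146, 146]
t=18: [705, 705, 705, 705, 705, 705, 705, 705, 705, 705, 705, 705, 705, 705, 705, 705, 705, 705]
t=19: [388, 388, 388, 388, 388, 388, 388, 388, 388, 388, 388, 388, 388, 388, 388, 388, 388, 388]
t=20: [148, 148, 148, 148, 148, 148, 148, 148, 148, 148, 148, 148, 148, 148, 148, 148, 148, 148]
t=21: [709, 709, 709, 709, 709, 709, 709, 709, 709, 709, 709, 709, 709, 709, 709, 709, 709, 709]
t=22: [388, 388, 388, 388, 388, 388, 388, 388, 388, 388, 388, 388, 388, 388, 388, 388, 388, 388]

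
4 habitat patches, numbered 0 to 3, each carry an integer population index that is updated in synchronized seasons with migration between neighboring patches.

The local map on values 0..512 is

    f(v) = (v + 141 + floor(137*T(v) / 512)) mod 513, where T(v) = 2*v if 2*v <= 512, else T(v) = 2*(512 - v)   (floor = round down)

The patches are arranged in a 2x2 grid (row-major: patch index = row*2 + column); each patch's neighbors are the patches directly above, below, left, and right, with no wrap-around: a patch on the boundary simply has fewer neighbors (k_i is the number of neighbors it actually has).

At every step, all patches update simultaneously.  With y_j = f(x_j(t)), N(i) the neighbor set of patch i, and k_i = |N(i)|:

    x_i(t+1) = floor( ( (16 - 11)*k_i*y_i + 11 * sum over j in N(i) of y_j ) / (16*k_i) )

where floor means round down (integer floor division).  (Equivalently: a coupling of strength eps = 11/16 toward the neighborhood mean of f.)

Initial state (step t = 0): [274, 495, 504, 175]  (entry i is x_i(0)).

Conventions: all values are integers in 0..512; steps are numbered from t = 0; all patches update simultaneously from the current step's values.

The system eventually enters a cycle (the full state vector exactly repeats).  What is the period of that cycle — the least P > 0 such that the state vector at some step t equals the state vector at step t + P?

Simulating step by step:
t=0: [274, 495, 504, 175]
t=1: [101, 191, 193, 219]
t=2: [391, 401, 402, 448]
t=3: [86, 93, 93, 94]
t=4: [279, 280, 280, 283]
t=5: [31, 32, 32, 32]
t=6: [189, 189, 189, 190]
t=7: [431, 431, 431, 431]
t=8: [102, 102, 102, 102]
t=9: [297, 297, 297, 297]
t=10: [40, 40, 40, 40]
t=11: [202, 202, 202, 202]
t=12: [451, 451, 451, 451]
t=13: [111, 111, 111, 111]
t=14: [311, 311, 311, 311]
t=15: [46, 46, 46, 46]
t=16: [211, 211, 211, 211]
t=17: [464, 464, 464, 464]
t=18: [117, 117, 117, 117]
t=19: [320, 320, 320, 320]
t=20: [50, 50, 50, 50]
t=21: [217, 217, 217, 217]
t=22: [474, 474, 474, 474]
t=23: [122, 122, 122, 122]
t=24: [328, 328, 328, 328]
t=25: [54, 54, 54, 54]
t=26: [223, 223, 223, 223]
t=27: [483, 483, 483, 483]
t=28: [126, 126, 126, 126]
t=29: [334, 334, 334, 334]
t=30: [57, 57, 57, 57]
t=31: [228, 228, 228, 228]
t=32: [491, 491, 491, 491]
t=33: [130, 130, 130, 130]
t=34: [340, 340, 340, 340]
t=35: [60, 60, 60, 60]
t=36: [233, 233, 233, 233]
t=37: [498, 498, 498, 498]
t=38: [133, 133, 133, 133]
t=39: [345, 345, 345, 345]
t=40: [62, 62, 62, 62]
t=41: [236, 236, 236, 236]
t=42: [503, 503, 503, 503]
t=43: [135, 135, 135, 135]
t=44: [348, 348, 348, 348]
t=45: [63, 63, 63, 63]
t=46: [237, 237, 237, 237]
t=47: [504, 504, 504, 504]
t=48: [136, 136, 136, 136]
t=49: [349, 349, 349, 349]
t=50: [64, 64, 64, 64]
t=51: [239, 239, 239, 239]
t=52: [507, 507, 507, 507]
t=53: [137, 137, 137, 137]
t=54: [351, 351, 351, 351]
t=55: [65, 65, 65, 65]
t=56: [240, 240, 240, 240]
t=57: [509, 509, 509, 509]
t=58: [138, 138, 138, 138]
t=59: [352, 352, 352, 352]
t=60: [65, 65, 65, 65]

Answer: 5
Key observation: The state at step 55, [65, 65, 65, 65], reappears at step 60 — and no state repeats earlier — so the cycle the system enters has period 5.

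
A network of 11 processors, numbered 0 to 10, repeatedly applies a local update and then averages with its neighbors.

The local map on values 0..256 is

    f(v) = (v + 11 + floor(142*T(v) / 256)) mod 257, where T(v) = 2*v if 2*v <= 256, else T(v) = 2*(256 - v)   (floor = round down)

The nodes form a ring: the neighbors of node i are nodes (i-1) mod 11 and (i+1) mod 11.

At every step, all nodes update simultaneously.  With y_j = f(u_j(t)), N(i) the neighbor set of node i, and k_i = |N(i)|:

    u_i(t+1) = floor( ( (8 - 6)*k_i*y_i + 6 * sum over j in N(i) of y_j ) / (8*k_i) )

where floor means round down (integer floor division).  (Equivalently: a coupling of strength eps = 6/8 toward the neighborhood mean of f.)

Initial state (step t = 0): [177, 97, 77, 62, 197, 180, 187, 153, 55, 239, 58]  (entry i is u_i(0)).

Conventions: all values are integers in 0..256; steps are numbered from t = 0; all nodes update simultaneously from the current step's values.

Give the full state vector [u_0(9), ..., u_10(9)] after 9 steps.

Simulating step by step:
t=0: [177, 97, 77, 62, 197, 180, 187, 153, 55, 239, 58]
t=1: [135, 125, 176, 106, 63, 16, 18, 59, 43, 100, 44]
t=2: [50, 19, 98, 118, 140, 82, 79, 89, 158, 131, 117]
t=3: [48, 137, 74, 90, 74, 120, 187, 123, 87, 13, 52]
t=4: [81, 110, 125, 175, 119, 70, 11, 82, 67, 127, 86]
t=5: [208, 135, 102, 12, 67, 54, 136, 115, 114, 134, 123]
t=6: [17, 96, 78, 150, 98, 96, 147, 166, 166, 104, 17]
t=7: [108, 136, 131, 152, 142, 142, 92, 19, 98, 81, 115]
t=8: [163, 103, 22, 22, 21, 90, 78, 171, 141, 221, 220]
t=9: [95, 85, 121, 56, 110, 136, 125, 78, 17, 16, 15]

Answer: [95, 85, 121, 56, 110, 136, 125, 78, 17, 16, 15]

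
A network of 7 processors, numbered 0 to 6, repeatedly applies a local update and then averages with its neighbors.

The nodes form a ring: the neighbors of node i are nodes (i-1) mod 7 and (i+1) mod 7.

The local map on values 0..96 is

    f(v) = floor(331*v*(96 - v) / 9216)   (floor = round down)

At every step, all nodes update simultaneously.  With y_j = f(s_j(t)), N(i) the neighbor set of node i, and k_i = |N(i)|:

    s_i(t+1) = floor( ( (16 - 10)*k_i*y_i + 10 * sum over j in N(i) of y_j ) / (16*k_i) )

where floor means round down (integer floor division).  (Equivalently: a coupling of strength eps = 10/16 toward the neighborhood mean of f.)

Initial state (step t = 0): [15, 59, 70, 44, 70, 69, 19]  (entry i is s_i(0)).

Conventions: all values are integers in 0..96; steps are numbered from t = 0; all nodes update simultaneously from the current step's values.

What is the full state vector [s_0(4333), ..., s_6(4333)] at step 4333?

Answer: [43, 43, 43, 43, 43, 43, 43]
Key observation: The state at step 10, [81, 81, 81, 81, 81, 81, 81], reappears at step 12: the system is in a cycle of period 2 from step 10 on.  Therefore the state at step 4333 equals the state at step 10 + ((4333 - 10) mod 2) = 11, which is [43, 43, 43, 43, 43, 43, 43].

Derivation:
t=0: [15, 59, 70, 44, 70, 69, 19]
t=1: [56, 63, 74, 71, 70, 61, 53]
t=2: [78, 70, 64, 62, 67, 74, 79]
t=3: [54, 62, 71, 72, 67, 58, 51]
t=4: [79, 73, 66, 64, 69, 76, 80]
t=5: [50, 59, 68, 70, 64, 54, 48]
t=6: [80, 76, 70, 68, 73, 78, 81]
t=7: [47, 54, 62, 64, 59, 50, 45]
t=8: [81, 79, 76, 75, 77, 80, 82]
t=9: [43, 48, 52, 54, 51, 45, 42]
t=10: [81, 81, 81, 81, 81, 81, 81]
t=11: [43, 43, 43, 43, 43, 43, 43]
t=12: [81, 81, 81, 81, 81, 81, 81]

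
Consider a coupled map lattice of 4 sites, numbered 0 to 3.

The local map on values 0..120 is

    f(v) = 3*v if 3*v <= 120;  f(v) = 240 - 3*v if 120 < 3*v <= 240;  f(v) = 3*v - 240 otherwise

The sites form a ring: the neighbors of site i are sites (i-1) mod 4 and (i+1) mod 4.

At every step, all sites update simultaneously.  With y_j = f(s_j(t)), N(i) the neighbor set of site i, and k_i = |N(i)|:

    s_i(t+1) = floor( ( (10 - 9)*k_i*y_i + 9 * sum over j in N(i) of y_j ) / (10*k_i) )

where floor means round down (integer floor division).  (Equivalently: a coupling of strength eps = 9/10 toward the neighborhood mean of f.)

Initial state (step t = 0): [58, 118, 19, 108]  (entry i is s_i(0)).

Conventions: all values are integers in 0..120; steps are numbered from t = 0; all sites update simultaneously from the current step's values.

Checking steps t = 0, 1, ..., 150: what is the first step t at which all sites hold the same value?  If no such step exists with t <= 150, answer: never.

Simulating step by step:
t=0: [58, 118, 19, 108]  (not all equal)
t=1: [95, 66, 94, 63]  (not all equal)
t=2: [46, 43, 46, 44]  (not all equal)
t=3: [108, 102, 108, 102]  (not all equal)
t=4: [67, 82, 67, 82]  (not all equal)
t=5: [9, 35, 9, 35]  (not all equal)
t=6: [97, 34, 97, 34]  (not all equal)
t=7: [96, 56, 96, 56]  (not all equal)
t=8: [69, 50, 69, 50]  (not all equal)
t=9: [84, 38, 84, 38]  (not all equal)
t=10: [103, 22, 103, 22]  (not all equal)
t=11: [66, 68, 66, 68]  (not all equal)
t=12: [36, 41, 36, 41]  (not all equal)
t=13: [116, 108, 116, 108]  (not all equal)
t=14: [86, 105, 86, 105]  (not all equal)
t=15: [69, 23, 69, 23]  (not all equal)
t=16: [65, 36, 65, 36]  (not all equal)
t=17: [101, 51, 101, 51]  (not all equal)
t=18: [84, 65, 84, 65]  (not all equal)
t=19: [41, 15, 41, 15]  (not all equal)
t=20: [52, 109, 52, 109]  (not all equal)
t=21: [86, 84, 86, 84]  (not all equal)
t=22: [12, 17, 12, 17]  (not all equal)
t=23: [49, 37, 49, 37]  (not all equal)
t=24: [109, 94, 109, 94]  (not all equal)
t=25: [46, 82, 46, 82]  (not all equal)
t=26: [15, 92, 15, 92]  (not all equal)
t=27: [36, 44, 36, 44]  (not all equal)
t=28: [108, 108, 108, 108]  (all equal)

Answer: 28
Key observation: Synchronization is absorbing here: once all sites are equal they stay equal, and step 28 is the first all-equal step.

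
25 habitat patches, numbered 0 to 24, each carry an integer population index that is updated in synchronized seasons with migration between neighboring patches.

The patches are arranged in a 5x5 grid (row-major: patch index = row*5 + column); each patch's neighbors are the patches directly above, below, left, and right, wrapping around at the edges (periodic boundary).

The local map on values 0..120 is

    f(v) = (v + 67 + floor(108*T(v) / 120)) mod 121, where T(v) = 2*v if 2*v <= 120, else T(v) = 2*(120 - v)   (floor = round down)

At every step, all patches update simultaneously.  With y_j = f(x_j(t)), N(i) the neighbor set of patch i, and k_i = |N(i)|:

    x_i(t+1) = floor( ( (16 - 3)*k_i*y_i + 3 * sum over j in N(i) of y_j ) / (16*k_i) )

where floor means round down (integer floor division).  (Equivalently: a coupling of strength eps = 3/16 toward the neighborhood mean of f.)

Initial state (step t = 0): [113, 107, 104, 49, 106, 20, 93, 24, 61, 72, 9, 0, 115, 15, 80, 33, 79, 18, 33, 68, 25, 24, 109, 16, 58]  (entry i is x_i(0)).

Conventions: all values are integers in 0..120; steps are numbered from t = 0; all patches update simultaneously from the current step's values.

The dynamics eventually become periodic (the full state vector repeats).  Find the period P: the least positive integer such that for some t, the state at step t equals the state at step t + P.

Answer: 1
Key observation: The state at step 13, [90, 90, 90, 90, 90, 90, 90, 90, 90, 90, 90, 90, 90, 90, 90, 90, 90, 90, 90, 90, 90, 90, 90, 90, 90], reappears at step 14 — and no state repeats earlier — so the cycle the system enters has period 1.

Derivation:
t=0: [113, 107, 104, 49, 106, 20, 93, 24, 61, 72, 9, 0, 115, 15, 80, 33, 79, 18, 33, 68, 25, 24, 109, 16, 58]
t=1: [65, 73, 74, 85, 79, 18, 78, 26, 106, 98, 84, 70, 71, 103, 98, 45, 90, 108, 51, 100, 23, 22, 75, 104, 102]
t=2: [104, 98, 97, 93, 96, 113, 96, 32, 75, 85, 94, 104, 98, 80, 83, 71, 85, 78, 86, 81, 20, 19, 95, 80, 77]
t=3: [74, 84, 81, 87, 85, 73, 81, 45, 97, 92, 86, 79, 81, 97, 94, 98, 95, 97, 93, 97, 20, 109, 88, 96, 94]
t=4: [96, 93, 95, 91, 93, 101, 96, 76, 84, 88, 92, 97, 94, 84, 86, 79, 85, 85, 86, 84, 17, 72, 89, 85, 82]
t=5: [86, 87, 87, 89, 87, 82, 85, 98, 93, 90, 88, 84, 87, 93, 92, 97, 94, 93, 93, 94, 110, 102, 90, 93, 96]
t=6: [92, 91, 91, 89, 91, 95, 93, 84, 87, 90, 90, 93, 91, 87, 88, 84, 86, 87, 86, 86, 76, 81, 89, 87, 84]
t=7: [88, 89, 89, 90, 89, 86, 87, 93, 91, 89, 89, 87, 89, 91, 91, 94, 92, 91, 92, 93, 99, 96, 90, 91, 93]
t=8: [90, 89, 89, 89, 89, 92, 91, 87, 89, 90, 90, 91, 89, 89, 89, 86, 88, 89, 88, 87, 82, 85, 89, 88, 87]
t=9: [90, 90, 90, 90, 90, 88, 89, 91, 90, 89, 90, 89, 90, 90, 90, 92, 91, 90, 90, 91, 95, 93, 90, 90, 92]
t=10: [89, 89, 89, 90, 89, 90, 90, 89, 89, 90, 89, 89, 89, 90, 89, 88, 88, 89, 89, 89, 86, 87, 89, 89, 88]
t=11: [90, 90, 90, 90, 90, 90, 90, 90, 90, 90, 90, 90, 90, 90, 90, 91, 90, 90, 90, 90, 92, 91, 90, 90, 90]
t=12: [89, 89, 90, 90, 90, 90, 90, 90, 90, 90, 89, 90, 90, 90, 90, 89, 89, 90, 90, 89, 88, 89, 89, 90, 89]
t=13: [90, 90, 90, 90, 90, 90, 90, 90, 90, 90, 90, 90, 90, 90, 90, 90, 90, 90, 90, 90, 90, 90, 90, 90, 90]
t=14: [90, 90, 90, 90, 90, 90, 90, 90, 90, 90, 90, 90, 90, 90, 90, 90, 90, 90, 90, 90, 90, 90, 90, 90, 90]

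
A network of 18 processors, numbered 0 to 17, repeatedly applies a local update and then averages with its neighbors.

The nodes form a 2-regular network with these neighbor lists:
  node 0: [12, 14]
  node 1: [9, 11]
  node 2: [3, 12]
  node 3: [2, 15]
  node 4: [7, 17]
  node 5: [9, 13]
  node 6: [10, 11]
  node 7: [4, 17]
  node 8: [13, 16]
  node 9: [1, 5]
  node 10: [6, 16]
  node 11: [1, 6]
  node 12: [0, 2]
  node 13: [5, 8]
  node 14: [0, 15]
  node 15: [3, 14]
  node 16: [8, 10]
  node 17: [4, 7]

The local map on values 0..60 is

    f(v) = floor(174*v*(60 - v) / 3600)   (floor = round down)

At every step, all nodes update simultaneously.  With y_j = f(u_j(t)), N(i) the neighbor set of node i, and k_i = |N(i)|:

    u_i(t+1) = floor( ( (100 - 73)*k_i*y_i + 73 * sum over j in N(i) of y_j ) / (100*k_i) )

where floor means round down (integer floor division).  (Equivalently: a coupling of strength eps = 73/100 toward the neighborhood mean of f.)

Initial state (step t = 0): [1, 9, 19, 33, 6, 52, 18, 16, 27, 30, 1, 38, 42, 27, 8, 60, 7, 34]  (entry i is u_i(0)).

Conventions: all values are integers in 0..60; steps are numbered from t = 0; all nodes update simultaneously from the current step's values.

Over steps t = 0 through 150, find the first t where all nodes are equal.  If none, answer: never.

Simulating step by step:
t=0: [1, 9, 19, 33, 6, 52, 18, 16, 27, 30, 1, 38, 42, 27, 8, 60, 7, 34]  (not all equal)
t=1: [20, 36, 38, 25, 31, 36, 25, 29, 33, 26, 19, 31, 23, 34, 6, 22, 21, 29]  (not all equal)
t=2: [30, 42, 41, 40, 43, 41, 40, 43, 41, 41, 39, 41, 39, 42, 32, 31, 39, 43]  (not all equal)
t=3: [41, 36, 38, 39, 35, 36, 38, 35, 37, 36, 38, 37, 39, 36, 43, 41, 38, 35]  (not all equal)
t=4: [37, 41, 39, 38, 42, 41, 40, 42, 40, 41, 40, 40, 38, 41, 36, 37, 40, 42]  (not all equal)
t=5: [40, 37, 39, 40, 36, 37, 38, 36, 37, 37, 38, 37, 40, 37, 41, 40, 38, 36]  (not all equal)
t=6: [37, 41, 38, 38, 41, 41, 40, 41, 40, 41, 40, 40, 38, 41, 37, 37, 40, 41]  (not all equal)
t=7: [40, 37, 40, 40, 37, 37, 38, 37, 37, 37, 38, 37, 40, 37, 41, 40, 38, 37]  (not all equal)
t=8: [37, 41, 38, 38, 41, 41, 40, 41, 40, 41, 40, 40, 38, 41, 37, 37, 40, 41]  (not all equal)

Answer: never
Key observation: The state at step 6 reappears at step 8 — the system is in a cycle of period 2 from step 6 on.  No step 0..8 is synchronized, and the cycle repeats forever, so no step up to 150 (or ever) has all nodes equal.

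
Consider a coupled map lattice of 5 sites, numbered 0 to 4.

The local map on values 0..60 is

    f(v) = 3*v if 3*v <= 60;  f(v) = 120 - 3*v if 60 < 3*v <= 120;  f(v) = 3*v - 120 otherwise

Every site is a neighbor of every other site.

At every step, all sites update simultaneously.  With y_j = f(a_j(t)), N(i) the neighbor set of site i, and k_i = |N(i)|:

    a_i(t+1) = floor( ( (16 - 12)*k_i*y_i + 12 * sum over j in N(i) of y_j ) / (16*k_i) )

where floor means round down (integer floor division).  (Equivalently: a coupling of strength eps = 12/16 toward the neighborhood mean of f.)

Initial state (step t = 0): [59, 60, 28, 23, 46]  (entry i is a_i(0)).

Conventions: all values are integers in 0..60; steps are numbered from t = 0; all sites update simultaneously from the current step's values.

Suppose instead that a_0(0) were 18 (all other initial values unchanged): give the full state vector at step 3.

Simulating step by step:
t=0: [18, 60, 28, 23, 46]
t=1: [44, 44, 43, 44, 42]
t=2: [10, 10, 10, 10, 9]
t=3: [29, 29, 29, 29, 29]

Answer: [29, 29, 29, 29, 29]
Key observation: This trace re-runs the system from the modified initial state.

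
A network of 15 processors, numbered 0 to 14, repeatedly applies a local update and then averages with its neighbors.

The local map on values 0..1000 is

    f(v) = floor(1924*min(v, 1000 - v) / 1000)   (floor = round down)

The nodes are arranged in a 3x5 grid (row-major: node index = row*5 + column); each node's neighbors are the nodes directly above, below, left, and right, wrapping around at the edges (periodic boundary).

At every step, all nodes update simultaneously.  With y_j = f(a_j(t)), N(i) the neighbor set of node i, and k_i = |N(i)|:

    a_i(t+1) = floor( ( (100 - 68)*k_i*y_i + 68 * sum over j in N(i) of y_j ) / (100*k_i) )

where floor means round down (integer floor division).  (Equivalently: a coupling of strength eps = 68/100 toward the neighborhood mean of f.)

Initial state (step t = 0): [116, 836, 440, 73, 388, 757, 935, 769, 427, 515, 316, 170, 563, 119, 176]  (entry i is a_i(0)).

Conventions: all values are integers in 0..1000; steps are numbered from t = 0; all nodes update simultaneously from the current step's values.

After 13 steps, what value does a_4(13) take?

Answer: a_4(13) = 213

Derivation:
t=0: [116, 836, 440, 73, 388, 757, 935, 769, 427, 515, 316, 170, 563, 119, 176]
t=1: [434, 359, 566, 493, 516, 470, 304, 589, 559, 701, 424, 425, 582, 436, 535]
t=2: [835, 742, 816, 890, 850, 766, 731, 774, 807, 792, 847, 753, 814, 862, 823]
t=3: [361, 441, 367, 284, 307, 403, 480, 410, 341, 374, 363, 434, 374, 302, 320]
t=4: [716, 808, 719, 605, 626, 763, 847, 762, 657, 678, 719, 809, 724, 617, 636]
t=5: [528, 415, 532, 694, 676, 485, 374, 490, 647, 628, 524, 412, 526, 685, 668]
t=6: [846, 819, 838, 665, 683, 852, 819, 846, 701, 717, 848, 821, 842, 672, 690]
t=7: [355, 332, 369, 567, 548, 342, 327, 356, 543, 524, 351, 329, 365, 561, 543]
t=8: [701, 655, 712, 827, 840, 703, 645, 715, 838, 851, 700, 651, 712, 829, 842]
t=9: [544, 634, 533, 361, 352, 543, 635, 532, 353, 345, 545, 635, 534, 360, 351]
t=10: [813, 765, 830, 722, 711, 811, 766, 827, 718, 706, 812, 764, 829, 721, 710]
t=11: [409, 414, 384, 504, 520, 411, 416, 386, 507, 523, 410, 415, 385, 505, 521]
t=12: [812, 785, 785, 910, 903, 812, 787, 785, 909, 902, 812, 786, 785, 910, 903]
t=13: [340, 403, 372, 216, 213, 339, 402, 371, 216, 214, 339, 402, 371, 216, 213]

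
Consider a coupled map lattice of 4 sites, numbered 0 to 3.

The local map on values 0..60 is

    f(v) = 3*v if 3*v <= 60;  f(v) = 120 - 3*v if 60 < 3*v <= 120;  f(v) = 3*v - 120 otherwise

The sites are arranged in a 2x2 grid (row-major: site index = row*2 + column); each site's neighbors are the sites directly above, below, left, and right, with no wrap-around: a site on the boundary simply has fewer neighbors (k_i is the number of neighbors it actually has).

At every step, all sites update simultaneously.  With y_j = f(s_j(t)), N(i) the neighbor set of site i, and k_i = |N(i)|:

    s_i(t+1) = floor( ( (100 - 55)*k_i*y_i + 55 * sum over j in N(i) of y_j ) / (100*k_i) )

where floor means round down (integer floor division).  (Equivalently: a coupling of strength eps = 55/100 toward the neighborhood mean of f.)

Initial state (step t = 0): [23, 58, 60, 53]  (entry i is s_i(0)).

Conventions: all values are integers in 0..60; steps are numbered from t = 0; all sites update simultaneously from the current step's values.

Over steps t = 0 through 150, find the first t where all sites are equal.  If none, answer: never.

Simulating step by step:
t=0: [23, 58, 60, 53]  (not all equal)
t=1: [54, 49, 51, 48]  (not all equal)
t=2: [35, 30, 33, 27]  (not all equal)
t=3: [20, 28, 24, 31]  (not all equal)
t=4: [50, 40, 45, 35]  (not all equal)
t=5: [17, 12, 19, 10]  (not all equal)
t=6: [48, 38, 47, 39]  (not all equal)
t=7: [18, 10, 16, 8]  (not all equal)
t=8: [45, 34, 43, 32]  (not all equal)
t=9: [14, 18, 14, 18]  (not all equal)
t=10: [45, 50, 45, 50]  (not all equal)
t=11: [19, 25, 19, 25]  (not all equal)
t=12: [53, 48, 53, 48]  (not all equal)
t=13: [34, 28, 34, 28]  (not all equal)
t=14: [22, 31, 22, 31]  (not all equal)
t=15: [46, 34, 46, 34]  (not all equal)
t=16: [18, 18, 18, 18]  (all equal)

Answer: 16
Key observation: Synchronization is absorbing here: once all sites are equal they stay equal, and step 16 is the first all-equal step.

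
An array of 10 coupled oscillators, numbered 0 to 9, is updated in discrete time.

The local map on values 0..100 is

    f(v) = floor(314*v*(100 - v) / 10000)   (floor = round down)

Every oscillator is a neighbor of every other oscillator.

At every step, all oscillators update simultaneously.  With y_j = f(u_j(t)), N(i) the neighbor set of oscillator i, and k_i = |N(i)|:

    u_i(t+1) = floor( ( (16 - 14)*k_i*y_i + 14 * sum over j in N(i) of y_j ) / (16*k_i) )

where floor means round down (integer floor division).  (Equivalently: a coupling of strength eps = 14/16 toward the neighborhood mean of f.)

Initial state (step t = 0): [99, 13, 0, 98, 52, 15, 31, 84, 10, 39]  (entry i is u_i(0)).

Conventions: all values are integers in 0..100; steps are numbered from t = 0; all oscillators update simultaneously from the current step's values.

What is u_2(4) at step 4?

Answer: u_2(4) = 73

Derivation:
t=0: [99, 13, 0, 98, 52, 15, 31, 84, 10, 39]
t=1: [36, 37, 36, 36, 38, 37, 38, 37, 37, 38]
t=2: [72, 72, 72, 72, 72, 72, 72, 72, 72, 72]
t=3: [63, 63, 63, 63, 63, 63, 63, 63, 63, 63]
t=4: [73, 73, 73, 73, 73, 73, 73, 73, 73, 73]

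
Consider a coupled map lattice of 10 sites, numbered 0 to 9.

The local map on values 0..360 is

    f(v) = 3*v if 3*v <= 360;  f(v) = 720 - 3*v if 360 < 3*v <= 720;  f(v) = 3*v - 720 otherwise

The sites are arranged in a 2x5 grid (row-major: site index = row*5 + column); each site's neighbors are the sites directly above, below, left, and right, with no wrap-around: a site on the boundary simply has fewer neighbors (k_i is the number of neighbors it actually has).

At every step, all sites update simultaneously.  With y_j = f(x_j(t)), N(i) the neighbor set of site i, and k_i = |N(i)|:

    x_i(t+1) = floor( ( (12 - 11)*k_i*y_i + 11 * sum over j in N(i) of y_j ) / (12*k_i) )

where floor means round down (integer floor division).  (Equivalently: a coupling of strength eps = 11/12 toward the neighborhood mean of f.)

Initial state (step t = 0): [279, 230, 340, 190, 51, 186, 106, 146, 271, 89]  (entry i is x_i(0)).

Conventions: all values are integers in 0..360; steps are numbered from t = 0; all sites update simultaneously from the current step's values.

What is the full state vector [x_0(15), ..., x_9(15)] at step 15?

Simulating step by step:
t=0: [279, 230, 340, 190, 51, 186, 106, 146, 271, 89]
t=1: [97, 227, 166, 179, 203, 212, 171, 240, 221, 135]
t=2: [80, 223, 86, 134, 237, 235, 54, 148, 156, 103]
t=3: [50, 205, 218, 185, 288, 185, 118, 228, 296, 145]
t=4: [136, 182, 99, 129, 218, 244, 123, 182, 162, 166]
t=5: [111, 307, 232, 210, 259, 304, 139, 284, 242, 156]
t=6: [207, 218, 131, 34, 161, 307, 185, 112, 145, 49]
t=7: [130, 186, 181, 267, 133, 137, 198, 265, 202, 251]
t=8: [243, 206, 111, 193, 79, 234, 177, 133, 67, 202]
t=9: [55, 170, 200, 247, 136, 92, 150, 247, 192, 210]
t=10: [236, 187, 87, 177, 76, 222, 177, 164, 52, 216]
t=11: [98, 154, 197, 212, 138, 96, 150, 204, 162, 182]
t=12: [274, 233, 148, 211, 143, 282, 222, 202, 131, 262]
t=13: [75, 133, 90, 280, 94, 82, 84, 210, 108, 288]
t=14: [278, 255, 184, 277, 144, 239, 221, 266, 135, 289]
t=15: [31, 107, 85, 244, 142, 78, 43, 171, 128, 288]

Answer: [31, 107, 85, 244, 142, 78, 43, 171, 128, 288]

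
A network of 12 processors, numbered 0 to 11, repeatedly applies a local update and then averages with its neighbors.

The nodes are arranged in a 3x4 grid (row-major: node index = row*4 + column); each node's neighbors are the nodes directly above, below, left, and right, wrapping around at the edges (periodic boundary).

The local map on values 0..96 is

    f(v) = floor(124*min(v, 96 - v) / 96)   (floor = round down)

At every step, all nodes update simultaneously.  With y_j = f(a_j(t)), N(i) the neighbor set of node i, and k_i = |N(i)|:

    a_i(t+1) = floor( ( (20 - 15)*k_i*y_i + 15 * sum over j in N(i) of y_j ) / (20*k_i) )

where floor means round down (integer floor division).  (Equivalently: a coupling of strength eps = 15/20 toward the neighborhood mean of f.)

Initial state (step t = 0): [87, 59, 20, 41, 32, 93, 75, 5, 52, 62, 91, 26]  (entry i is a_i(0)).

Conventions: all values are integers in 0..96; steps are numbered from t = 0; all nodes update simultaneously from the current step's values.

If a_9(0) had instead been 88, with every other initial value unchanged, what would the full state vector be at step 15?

Simulating step by step:
t=0: [87, 59, 20, 41, 32, 93, 75, 5, 52, 88, 91, 26]
t=1: [39, 20, 31, 27, 24, 24, 14, 30, 31, 23, 19, 30]
t=2: [36, 34, 28, 39, 37, 27, 29, 32, 37, 29, 29, 35]
t=3: [46, 39, 40, 44, 43, 39, 37, 43, 44, 39, 38, 44]
t=4: [55, 51, 50, 55, 55, 50, 50, 53, 55, 50, 50, 54]
t=5: [53, 57, 57, 54, 53, 57, 58, 54, 53, 57, 58, 54]
t=6: [53, 50, 50, 53, 53, 50, 50, 53, 53, 50, 50, 53]
t=7: [55, 58, 58, 55, 55, 58, 58, 55, 55, 58, 58, 55]
t=8: [51, 49, 49, 51, 51, 49, 49, 51, 51, 49, 49, 51]
t=9: [58, 59, 59, 58, 58, 59, 59, 58, 58, 59, 59, 58]
t=10: [48, 47, 47, 48, 48, 47, 47, 48, 48, 47, 47, 48]
t=11: [61, 60, 60, 61, 61, 60, 60, 61, 61, 60, 60, 61]
t=12: [45, 45, 45, 45, 45, 45, 45, 45, 45, 45, 45, 45]
t=13: [58, 58, 58, 58, 58, 58, 58, 58, 58, 58, 58, 58]
t=14: [49, 49, 49, 49, 49, 49, 49, 49, 49, 49, 49, 49]
t=15: [60, 60, 60, 60, 60, 60, 60, 60, 60, 60, 60, 60]

Answer: [60, 60, 60, 60, 60, 60, 60, 60, 60, 60, 60, 60]
Key observation: This trace re-runs the system from the modified initial state.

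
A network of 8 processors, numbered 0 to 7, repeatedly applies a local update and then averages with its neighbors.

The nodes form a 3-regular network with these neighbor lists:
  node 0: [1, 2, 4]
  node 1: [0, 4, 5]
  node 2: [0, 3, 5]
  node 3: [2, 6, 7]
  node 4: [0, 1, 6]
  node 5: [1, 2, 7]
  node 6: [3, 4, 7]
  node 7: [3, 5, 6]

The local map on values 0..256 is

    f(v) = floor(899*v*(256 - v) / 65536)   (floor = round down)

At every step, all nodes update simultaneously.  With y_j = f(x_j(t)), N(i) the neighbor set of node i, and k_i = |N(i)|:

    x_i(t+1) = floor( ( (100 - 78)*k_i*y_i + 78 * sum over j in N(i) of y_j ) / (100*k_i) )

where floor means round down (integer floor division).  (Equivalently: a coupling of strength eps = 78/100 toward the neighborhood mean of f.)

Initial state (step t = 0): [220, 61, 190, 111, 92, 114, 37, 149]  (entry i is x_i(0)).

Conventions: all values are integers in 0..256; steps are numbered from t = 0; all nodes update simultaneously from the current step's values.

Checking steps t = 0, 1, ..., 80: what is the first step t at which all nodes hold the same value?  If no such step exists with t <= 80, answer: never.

Simulating step by step:
t=0: [220, 61, 190, 111, 92, 114, 37, 149]  (not all equal)
t=1: [164, 175, 180, 178, 144, 192, 191, 191]  (not all equal)
t=2: [201, 197, 187, 178, 196, 180, 188, 174]  (not all equal)
t=3: [162, 164, 176, 183, 161, 178, 180, 186]  (not all equal)
t=4: [203, 203, 193, 185, 202, 191, 189, 184]  (not all equal)
t=5: [152, 153, 165, 174, 154, 165, 170, 175]  (not all equal)
t=6: [212, 212, 205, 198, 211, 205, 201, 198]  (not all equal)
t=7: [131, 131, 142, 151, 133, 142, 148, 151]  (not all equal)
t=8: [223, 223, 221, 218, 222, 221, 219, 218]  (not all equal)
t=9: [102, 102, 106, 110, 103, 106, 109, 110]  (not all equal)
t=10: [216, 216, 217, 219, 216, 217, 218, 219]  (not all equal)
t=11: [117, 117, 115, 112, 116, 115, 113, 112]  (not all equal)
t=12: [222, 222, 222, 221, 222, 222, 221, 221]  (not all equal)
t=13: [103, 103, 103, 105, 103, 103, 105, 105]  (not all equal)
t=14: [216, 216, 216, 216, 216, 216, 216, 216]  (all equal)

Answer: 14
Key observation: Synchronization is absorbing here: once all nodes are equal they stay equal, and step 14 is the first all-equal step.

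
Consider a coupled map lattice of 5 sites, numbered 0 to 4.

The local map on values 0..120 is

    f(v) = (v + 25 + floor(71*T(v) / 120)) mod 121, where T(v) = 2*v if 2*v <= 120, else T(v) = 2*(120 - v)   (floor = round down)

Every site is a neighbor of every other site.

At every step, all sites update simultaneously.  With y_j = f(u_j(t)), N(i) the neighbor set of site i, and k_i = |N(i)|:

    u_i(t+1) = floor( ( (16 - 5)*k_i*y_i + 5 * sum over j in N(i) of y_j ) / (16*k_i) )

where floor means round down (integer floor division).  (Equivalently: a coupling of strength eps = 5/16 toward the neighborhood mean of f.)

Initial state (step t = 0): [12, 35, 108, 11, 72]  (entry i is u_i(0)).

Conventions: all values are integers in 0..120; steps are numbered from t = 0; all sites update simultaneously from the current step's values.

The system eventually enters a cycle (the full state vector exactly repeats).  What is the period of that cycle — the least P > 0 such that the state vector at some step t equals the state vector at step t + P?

Answer: 2
Key observation: The state at step 14, [29, 29, 29, 29, 29], reappears at step 16 — and no state repeats earlier — so the cycle the system enters has period 2.

Derivation:
t=0: [12, 35, 108, 11, 72]
t=1: [51, 81, 36, 50, 39]
t=2: [30, 40, 84, 29, 88]
t=3: [82, 95, 45, 80, 44]
t=4: [25, 24, 8, 26, 7]
t=5: [73, 71, 50, 74, 49]
t=6: [28, 28, 17, 28, 15]
t=7: [81, 81, 67, 81, 64]
t=8: [31, 31, 32, 31, 33]
t=9: [92, 92, 93, 92, 95]
t=10: [28, 28, 28, 28, 28]
t=11: [86, 86, 86, 86, 86]
t=12: [30, 30, 30, 30, 30]
t=13: [90, 90, 90, 90, 90]
t=14: [29, 29, 29, 29, 29]
t=15: [88, 88, 88, 88, 88]
t=16: [29, 29, 29, 29, 29]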